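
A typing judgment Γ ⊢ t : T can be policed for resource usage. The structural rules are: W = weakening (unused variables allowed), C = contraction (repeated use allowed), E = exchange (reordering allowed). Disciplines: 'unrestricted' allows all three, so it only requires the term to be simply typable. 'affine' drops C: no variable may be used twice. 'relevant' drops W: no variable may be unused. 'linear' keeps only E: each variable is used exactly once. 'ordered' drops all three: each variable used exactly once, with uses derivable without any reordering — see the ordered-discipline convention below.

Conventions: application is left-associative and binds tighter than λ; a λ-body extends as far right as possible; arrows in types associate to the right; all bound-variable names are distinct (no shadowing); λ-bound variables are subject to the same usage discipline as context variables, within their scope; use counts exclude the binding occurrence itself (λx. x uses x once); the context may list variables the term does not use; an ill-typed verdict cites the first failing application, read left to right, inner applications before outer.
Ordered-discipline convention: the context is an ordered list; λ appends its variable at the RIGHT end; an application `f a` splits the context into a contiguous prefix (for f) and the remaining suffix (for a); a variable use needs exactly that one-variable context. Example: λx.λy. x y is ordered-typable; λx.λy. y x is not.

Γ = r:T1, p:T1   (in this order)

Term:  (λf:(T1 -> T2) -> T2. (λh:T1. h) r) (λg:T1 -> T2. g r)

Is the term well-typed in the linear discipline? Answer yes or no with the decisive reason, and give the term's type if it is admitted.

no — repeated use of r ×2; needs weakening: p, f unused
variable uses: r: 2×; p: 0×; f (λ-bound): 0×; h (λ-bound): 1×; g (λ-bound): 1×
left-to-right use order: h, r, g, r
typing: the term checks, with type T1
all disciplines: ordered ✗ · linear ✗ · affine ✗ · relevant ✗ · unrestricted ✓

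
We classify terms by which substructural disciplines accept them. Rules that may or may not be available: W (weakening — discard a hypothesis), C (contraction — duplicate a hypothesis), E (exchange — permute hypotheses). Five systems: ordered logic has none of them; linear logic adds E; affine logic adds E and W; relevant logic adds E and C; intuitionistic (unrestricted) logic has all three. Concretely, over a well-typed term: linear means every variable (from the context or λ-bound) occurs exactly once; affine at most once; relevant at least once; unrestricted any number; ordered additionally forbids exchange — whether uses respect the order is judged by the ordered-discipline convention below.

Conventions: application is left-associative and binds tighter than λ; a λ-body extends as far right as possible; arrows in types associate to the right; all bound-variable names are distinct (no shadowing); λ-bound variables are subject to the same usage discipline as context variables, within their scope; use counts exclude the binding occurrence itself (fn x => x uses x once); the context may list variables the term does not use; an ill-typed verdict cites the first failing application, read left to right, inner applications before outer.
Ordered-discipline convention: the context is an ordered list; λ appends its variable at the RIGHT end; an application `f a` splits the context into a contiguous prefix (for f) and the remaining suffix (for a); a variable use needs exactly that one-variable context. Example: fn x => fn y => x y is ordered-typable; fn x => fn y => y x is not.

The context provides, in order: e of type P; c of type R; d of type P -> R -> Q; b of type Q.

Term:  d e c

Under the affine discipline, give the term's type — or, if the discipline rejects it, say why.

term : Q
use counts: e=1, c=1, d=1, b=0
left-to-right use order: d, e, c
typing: the term checks, with type Q
across the five disciplines: ordered ✗, linear ✗, affine ✓, relevant ✗, unrestricted ✓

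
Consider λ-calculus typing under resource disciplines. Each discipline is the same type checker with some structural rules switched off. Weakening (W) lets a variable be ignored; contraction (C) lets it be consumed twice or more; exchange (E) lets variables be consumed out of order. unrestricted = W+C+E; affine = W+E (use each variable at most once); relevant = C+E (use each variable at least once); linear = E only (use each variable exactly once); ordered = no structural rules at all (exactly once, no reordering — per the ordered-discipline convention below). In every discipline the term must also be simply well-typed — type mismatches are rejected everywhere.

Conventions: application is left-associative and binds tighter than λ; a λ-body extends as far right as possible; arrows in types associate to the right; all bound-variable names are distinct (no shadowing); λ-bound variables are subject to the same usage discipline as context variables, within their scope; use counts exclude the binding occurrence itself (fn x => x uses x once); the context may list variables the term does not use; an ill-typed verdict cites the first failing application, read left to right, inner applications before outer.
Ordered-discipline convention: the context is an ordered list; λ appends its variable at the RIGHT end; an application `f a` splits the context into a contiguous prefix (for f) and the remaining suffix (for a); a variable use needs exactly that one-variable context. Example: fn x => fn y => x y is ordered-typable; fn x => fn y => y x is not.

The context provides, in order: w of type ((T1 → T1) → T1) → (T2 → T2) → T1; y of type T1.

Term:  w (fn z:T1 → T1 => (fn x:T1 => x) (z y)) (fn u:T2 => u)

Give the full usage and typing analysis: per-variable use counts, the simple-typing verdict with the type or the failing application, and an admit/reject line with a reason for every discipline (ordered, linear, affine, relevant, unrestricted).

use counts: w=1; y=1; z (λ-bound)=1; x (λ-bound)=1; u (λ-bound)=1
left-to-right use order: w, x, z, y, u
typing: the term checks, with type T1
ordered: ✗ — no ordered split (uses run w, x, z, y, u)
linear: ✓ — each of w, y, z, x, u used exactly once
affine: ✓ — w, y, z, x, u: no repeats, contraction unneeded
relevant: ✓ — none of w, y, z, x, u goes unused
unrestricted: ✓ — simply typable at T1; W, C, E all held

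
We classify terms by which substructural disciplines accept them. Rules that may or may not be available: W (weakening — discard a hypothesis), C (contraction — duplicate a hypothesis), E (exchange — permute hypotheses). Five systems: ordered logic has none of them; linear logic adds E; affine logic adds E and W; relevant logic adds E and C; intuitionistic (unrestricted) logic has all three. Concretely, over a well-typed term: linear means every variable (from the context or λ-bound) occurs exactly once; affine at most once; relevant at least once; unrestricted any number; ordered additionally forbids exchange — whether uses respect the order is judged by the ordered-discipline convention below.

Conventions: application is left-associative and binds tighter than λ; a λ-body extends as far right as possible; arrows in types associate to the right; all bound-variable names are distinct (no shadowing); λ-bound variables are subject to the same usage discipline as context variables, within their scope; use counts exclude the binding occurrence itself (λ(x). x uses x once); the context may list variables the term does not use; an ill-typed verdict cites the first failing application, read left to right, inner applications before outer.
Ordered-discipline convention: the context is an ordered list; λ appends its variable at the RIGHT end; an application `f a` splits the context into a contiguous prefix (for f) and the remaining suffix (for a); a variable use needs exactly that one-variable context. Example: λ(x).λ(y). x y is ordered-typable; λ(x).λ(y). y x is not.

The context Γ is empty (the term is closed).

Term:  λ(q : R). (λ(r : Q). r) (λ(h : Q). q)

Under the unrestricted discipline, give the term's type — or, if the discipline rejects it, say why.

not well-typed under unrestricted — not simply typable
counts: q [bound]: 1, r [bound]: 1, h [bound]: 0
uses in reading order: r, q
typing: ill-typed: argument of type Q → R where Q is required
all disciplines: ordered ✗ | linear ✗ | affine ✗ | relevant ✗ | unrestricted ✗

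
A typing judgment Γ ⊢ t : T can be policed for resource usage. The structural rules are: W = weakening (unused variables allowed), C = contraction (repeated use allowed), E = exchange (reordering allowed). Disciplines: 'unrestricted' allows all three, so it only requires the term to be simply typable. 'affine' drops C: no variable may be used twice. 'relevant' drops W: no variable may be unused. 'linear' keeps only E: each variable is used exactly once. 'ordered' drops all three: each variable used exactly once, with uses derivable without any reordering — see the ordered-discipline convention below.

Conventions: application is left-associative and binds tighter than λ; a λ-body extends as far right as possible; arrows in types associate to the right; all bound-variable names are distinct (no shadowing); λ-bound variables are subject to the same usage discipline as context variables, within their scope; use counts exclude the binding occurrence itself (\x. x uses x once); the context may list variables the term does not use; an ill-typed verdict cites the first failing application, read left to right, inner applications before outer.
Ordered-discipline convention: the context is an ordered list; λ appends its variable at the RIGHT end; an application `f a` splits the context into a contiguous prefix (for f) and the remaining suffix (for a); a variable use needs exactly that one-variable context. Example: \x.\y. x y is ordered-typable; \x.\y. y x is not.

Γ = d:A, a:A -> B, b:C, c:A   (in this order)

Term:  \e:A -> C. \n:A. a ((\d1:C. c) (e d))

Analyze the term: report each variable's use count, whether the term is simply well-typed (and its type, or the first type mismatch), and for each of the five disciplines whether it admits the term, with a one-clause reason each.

variable uses: d=1; a=1; b=0; c=1; e (bound)=1; n (bound)=0; d1 (bound)=0
order of uses: a, c, e, d
typing: ✓ — (A -> C) -> A -> B
ordered: ✗, b, n, d1 never used (weakening)
linear: ✗, b, n, d1 never used (weakening)
affine: ✓, none of d, a, b, c, e, n, d1 used more than once
relevant: ✗, b, n, d1 never used (weakening)
unrestricted: ✓, typability at (A -> C) -> A -> B is all that's needed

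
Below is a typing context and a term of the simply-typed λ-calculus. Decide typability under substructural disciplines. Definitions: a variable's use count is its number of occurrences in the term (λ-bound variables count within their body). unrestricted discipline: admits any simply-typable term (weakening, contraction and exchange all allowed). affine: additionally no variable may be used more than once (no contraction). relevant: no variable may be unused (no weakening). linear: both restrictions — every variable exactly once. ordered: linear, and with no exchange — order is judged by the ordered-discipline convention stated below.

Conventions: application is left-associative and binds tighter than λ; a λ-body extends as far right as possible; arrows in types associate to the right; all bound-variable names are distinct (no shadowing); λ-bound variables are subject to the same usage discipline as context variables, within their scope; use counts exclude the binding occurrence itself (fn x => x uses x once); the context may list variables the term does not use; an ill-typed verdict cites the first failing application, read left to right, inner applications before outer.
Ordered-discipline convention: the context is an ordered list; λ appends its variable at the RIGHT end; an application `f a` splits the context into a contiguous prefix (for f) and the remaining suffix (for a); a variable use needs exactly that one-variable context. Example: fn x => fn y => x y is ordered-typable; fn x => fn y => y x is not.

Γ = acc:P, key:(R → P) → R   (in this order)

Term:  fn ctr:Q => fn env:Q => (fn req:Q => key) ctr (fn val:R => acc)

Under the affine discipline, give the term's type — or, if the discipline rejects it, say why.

term : Q → Q → R
usage: acc: 1; key: 1; ctr (λ-bound): 1; env (λ-bound): 0; req (λ-bound): 0; val (λ-bound): 0
use order (left to right): key, ctr, acc
typing: well-typed — term : Q → Q → R
summary: ordered ✗ | linear ✗ | affine ✓ | relevant ✗ | unrestricted ✓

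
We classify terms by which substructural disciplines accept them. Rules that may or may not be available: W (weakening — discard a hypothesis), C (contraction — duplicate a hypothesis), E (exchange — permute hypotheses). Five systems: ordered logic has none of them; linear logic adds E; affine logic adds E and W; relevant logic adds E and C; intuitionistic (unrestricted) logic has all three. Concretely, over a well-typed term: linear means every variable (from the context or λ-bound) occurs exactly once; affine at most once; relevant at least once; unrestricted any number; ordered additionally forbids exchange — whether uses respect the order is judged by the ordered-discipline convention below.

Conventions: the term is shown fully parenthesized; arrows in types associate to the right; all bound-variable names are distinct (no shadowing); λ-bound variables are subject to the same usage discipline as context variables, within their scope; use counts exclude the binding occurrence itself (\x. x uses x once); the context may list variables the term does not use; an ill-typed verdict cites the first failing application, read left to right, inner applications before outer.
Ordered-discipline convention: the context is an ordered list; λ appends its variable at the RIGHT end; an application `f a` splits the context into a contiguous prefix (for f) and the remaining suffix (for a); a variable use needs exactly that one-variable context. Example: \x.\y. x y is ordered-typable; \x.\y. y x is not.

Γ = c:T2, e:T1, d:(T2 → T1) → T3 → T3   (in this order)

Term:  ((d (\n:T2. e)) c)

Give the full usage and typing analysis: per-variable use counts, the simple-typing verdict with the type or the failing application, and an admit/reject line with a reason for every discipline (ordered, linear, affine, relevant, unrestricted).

use counts: c ×1, e ×1, d ×1, n (λ-bound) ×0
use order (left to right): d, e, c
typing: ill-typed: argument of type T2 where T3 is required
ordered ✗ (a type mismatch blocks all five)
linear ✗ (the type mismatch rejects it)
affine ✗ (not simply typable)
relevant ✗ (fails simple typing)
unrestricted ✗ (a type mismatch blocks all five)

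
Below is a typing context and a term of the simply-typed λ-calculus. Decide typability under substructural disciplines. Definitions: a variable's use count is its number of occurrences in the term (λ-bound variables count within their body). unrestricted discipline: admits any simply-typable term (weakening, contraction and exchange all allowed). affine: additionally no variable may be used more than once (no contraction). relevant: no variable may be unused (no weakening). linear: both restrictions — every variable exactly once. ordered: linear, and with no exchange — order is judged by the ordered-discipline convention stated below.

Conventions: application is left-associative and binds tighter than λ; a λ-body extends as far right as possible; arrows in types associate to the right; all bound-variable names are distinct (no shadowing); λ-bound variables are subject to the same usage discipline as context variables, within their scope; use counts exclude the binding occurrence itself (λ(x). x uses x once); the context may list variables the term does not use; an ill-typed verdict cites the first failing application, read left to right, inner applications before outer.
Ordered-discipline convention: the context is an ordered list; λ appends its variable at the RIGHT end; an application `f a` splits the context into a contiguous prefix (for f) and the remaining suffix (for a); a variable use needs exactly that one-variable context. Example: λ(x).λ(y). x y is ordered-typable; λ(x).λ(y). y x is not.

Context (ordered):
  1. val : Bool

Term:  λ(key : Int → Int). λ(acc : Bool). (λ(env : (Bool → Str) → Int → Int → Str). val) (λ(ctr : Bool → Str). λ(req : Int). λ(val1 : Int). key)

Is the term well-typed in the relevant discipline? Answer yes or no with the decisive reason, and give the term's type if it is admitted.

no — fails simple typing
use counts: val: 1×; key (bound): 1×; acc (bound): 0×; env (bound): 0×; ctr (bound): 0×; req (bound): 0×; val1 (bound): 0×
use order (left to right): val, key
typing: ill-typed: a function awaiting (Bool → Str) → Int → Int → Str gets (Bool → Str) → Int → Int → Int → Int
across the five disciplines: ordered ✗ · linear ✗ · affine ✗ · relevant ✗ · unrestricted ✗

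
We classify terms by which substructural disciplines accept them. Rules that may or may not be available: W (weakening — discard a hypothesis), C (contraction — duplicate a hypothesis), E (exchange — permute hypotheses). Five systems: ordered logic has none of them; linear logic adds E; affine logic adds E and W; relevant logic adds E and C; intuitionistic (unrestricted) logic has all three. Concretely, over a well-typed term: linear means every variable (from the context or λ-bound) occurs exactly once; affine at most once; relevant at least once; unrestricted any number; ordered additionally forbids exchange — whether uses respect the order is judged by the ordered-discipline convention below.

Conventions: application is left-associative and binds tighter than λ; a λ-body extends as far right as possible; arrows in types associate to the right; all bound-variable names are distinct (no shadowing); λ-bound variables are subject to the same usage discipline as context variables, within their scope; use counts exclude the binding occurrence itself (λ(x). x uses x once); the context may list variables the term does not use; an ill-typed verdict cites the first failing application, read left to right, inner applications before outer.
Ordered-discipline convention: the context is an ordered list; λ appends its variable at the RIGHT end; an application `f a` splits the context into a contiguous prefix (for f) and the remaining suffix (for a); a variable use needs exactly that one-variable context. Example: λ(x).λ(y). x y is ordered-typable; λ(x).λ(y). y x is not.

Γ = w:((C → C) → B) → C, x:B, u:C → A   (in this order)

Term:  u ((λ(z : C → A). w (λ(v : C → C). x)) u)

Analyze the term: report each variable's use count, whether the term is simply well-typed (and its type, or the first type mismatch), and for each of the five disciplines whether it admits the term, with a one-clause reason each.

usage: w ×1; x ×1; u ×2; z [bound] ×0; v [bound] ×0
left-to-right use order: u, w, x, u
typing: well-typed — term : A
ordered ✗ (repeated use of u ×2; needs weakening: z, v unused)
linear ✗ (repeated use of u ×2; needs weakening: z, v unused)
affine ✗ (repeated use of u ×2)
relevant ✗ (needs weakening: z, v unused)
unrestricted ✓ (well-typed at A; no restrictions here)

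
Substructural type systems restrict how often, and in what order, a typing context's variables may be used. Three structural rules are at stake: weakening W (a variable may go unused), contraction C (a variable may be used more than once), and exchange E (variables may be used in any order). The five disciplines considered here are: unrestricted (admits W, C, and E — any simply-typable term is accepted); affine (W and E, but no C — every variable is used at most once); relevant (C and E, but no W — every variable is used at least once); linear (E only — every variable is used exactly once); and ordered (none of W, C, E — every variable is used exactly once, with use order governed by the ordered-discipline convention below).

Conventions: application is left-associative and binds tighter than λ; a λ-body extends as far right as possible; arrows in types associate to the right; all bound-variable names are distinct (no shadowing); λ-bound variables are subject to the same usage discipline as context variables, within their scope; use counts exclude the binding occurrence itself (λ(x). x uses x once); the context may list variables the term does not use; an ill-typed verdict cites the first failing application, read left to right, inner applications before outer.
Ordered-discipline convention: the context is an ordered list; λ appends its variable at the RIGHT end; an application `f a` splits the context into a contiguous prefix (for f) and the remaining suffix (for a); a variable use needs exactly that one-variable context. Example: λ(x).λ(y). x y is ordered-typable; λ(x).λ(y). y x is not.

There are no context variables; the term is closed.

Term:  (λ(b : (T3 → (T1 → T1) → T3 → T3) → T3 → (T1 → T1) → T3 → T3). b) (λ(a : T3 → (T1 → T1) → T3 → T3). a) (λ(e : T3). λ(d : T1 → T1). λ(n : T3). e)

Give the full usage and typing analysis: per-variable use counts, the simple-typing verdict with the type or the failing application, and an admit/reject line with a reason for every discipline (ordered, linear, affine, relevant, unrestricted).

counts: b [bound]: 1×; a [bound]: 1×; e [bound]: 1×; d [bound]: 0×; n [bound]: 0×
order of uses: b, a, e
typing: the term checks, with type T3 → (T1 → T1) → T3 → T3
ordered: ✗, needs weakening: d, n unused
linear: ✗, needs weakening: d, n unused
affine: ✓, no duplicate uses among b, a, e, d, n
relevant: ✗, needs weakening: d, n unused
unrestricted: ✓, well-typed at T3 → (T1 → T1) → T3 → T3; no restrictions here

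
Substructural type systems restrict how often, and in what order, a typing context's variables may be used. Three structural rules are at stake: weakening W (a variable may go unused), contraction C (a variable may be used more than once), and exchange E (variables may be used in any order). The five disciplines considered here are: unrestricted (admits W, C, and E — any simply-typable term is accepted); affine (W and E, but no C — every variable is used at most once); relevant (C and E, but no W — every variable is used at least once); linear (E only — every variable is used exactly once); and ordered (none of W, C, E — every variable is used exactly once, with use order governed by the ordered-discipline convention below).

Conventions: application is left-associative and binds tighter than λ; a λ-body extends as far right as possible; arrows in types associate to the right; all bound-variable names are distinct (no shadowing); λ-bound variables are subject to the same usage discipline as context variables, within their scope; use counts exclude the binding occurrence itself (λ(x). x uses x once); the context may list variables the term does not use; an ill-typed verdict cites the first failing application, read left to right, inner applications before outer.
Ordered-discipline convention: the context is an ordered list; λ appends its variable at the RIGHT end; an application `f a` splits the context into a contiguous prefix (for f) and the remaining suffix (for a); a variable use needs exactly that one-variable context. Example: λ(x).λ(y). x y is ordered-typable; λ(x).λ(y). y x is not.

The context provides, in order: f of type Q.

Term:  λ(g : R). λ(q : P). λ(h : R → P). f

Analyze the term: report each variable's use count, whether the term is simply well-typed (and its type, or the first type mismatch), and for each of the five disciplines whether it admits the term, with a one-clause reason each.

variable uses: f: 1; g [bound]: 0; q [bound]: 0; h [bound]: 0
order of uses: f
typing: ✓ — R → P → (R → P) → Q
ordered ✗ (needs weakening: g, q, h unused)
linear ✗ (needs weakening: g, q, h unused)
affine ✓ (at most one use each (f, g, q, h))
relevant ✗ (needs weakening: g, q, h unused)
unrestricted ✓ (typability at R → P → (R → P) → Q is all that's needed)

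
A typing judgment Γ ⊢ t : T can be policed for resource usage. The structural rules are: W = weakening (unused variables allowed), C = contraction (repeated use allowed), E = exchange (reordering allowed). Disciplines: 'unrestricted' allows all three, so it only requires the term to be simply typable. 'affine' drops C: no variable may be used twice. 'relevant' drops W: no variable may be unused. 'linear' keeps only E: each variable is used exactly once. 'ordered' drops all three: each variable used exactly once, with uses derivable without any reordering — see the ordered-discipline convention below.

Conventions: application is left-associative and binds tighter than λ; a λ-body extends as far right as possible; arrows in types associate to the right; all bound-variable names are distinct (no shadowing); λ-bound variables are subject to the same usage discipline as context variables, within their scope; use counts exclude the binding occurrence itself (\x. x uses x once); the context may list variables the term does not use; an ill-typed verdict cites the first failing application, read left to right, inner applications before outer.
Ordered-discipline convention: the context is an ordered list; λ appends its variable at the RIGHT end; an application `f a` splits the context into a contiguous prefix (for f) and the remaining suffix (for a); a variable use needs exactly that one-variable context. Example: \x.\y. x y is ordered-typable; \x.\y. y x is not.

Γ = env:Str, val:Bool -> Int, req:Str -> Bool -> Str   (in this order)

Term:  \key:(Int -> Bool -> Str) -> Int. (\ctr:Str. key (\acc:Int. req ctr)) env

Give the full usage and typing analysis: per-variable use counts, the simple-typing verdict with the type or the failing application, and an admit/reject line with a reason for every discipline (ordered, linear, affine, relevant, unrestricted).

usage: env ×1; val ×0; req ×1; key [bound] ×1; ctr [bound] ×1; acc [bound] ×0
use order (left to right): key, req, ctr, env
typing: well-typed at ((Int -> Bool -> Str) -> Int) -> Int
ordered ✗ (val, acc never used (weakening))
linear ✗ (val, acc never used (weakening))
affine ✓ (no duplicate uses among env, val, req, key, ctr, acc)
relevant ✗ (val, acc never used (weakening))
unrestricted ✓ (well-typed at ((Int -> Bool -> Str) -> Int) -> Int; no restrictions here)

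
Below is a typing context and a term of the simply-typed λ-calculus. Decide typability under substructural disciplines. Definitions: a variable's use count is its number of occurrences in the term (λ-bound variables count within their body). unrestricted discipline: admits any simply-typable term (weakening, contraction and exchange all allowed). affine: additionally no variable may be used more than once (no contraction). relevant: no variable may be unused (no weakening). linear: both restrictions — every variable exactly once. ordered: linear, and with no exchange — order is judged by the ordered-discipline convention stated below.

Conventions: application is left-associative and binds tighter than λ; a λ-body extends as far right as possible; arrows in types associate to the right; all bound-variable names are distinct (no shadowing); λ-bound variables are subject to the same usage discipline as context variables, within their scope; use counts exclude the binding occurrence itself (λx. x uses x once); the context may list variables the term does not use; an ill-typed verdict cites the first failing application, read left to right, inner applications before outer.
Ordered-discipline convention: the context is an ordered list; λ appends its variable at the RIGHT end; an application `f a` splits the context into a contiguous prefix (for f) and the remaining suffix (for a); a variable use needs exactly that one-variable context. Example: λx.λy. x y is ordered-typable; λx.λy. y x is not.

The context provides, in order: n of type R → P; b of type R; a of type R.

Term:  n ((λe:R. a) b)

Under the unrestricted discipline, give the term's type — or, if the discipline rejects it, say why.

term : P
counts: n=1; b=1; a=1; e (bound)=0
left-to-right use order: n, a, b
typing: the term checks, with type P
across the five disciplines: ordered ✗ · linear ✗ · affine ✓ · relevant ✗ · unrestricted ✓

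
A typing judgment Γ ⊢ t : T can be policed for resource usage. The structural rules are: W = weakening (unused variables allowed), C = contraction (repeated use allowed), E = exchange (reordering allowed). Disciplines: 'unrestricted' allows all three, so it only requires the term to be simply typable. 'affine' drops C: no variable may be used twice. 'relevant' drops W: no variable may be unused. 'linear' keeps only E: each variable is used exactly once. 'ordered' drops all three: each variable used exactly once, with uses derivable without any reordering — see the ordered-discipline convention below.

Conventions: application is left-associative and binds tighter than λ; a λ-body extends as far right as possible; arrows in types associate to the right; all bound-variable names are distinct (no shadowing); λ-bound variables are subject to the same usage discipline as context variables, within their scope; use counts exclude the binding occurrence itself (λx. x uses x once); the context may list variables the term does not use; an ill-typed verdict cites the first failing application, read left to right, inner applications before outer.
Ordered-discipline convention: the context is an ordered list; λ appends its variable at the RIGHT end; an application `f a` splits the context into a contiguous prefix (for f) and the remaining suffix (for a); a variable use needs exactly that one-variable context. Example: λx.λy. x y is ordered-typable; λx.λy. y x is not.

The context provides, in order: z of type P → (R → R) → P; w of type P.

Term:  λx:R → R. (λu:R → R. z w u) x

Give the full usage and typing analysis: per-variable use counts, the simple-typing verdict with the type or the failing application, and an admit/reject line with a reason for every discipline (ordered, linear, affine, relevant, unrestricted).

variable uses: z=1; w=1; x (bound)=1; u (bound)=1
uses in reading order: z, w, u, x
typing: ✓ — (R → R) → P
ordered: ✓, single-use (z, w, x, u), ordered derivation ok
linear: ✓, each of z, w, x, u used exactly once
affine: ✓, none of z, w, x, u used more than once
relevant: ✓, at least one use each (z, w, x, u)
unrestricted: ✓, typability at (R → R) → P is all that's needed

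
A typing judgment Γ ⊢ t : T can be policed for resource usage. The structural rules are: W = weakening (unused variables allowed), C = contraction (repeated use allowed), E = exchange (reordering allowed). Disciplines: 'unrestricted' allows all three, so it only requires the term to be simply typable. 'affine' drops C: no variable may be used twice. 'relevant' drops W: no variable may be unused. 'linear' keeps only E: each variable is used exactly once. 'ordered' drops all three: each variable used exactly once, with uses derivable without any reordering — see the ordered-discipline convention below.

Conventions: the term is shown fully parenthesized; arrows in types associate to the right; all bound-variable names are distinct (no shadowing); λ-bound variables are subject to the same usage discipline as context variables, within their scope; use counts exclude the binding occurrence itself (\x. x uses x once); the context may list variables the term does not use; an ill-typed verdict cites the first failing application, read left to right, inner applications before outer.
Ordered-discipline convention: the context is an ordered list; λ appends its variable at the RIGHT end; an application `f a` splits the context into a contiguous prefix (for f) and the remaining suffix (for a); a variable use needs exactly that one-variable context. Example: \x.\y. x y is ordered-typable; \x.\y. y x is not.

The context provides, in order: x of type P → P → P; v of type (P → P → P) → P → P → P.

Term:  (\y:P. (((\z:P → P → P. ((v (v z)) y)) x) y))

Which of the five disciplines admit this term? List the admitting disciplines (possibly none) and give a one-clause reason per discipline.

admitted in: relevant, unrestricted
variable uses: x ×1, v ×2, y (λ-bound) ×2, z (λ-bound) ×1
order of uses: v, v, z, y, x, y
typing: the term checks, with type P → P
ordered ✗ (v ×2, y ×2 used more than once (contraction))
linear ✗ (v ×2, y ×2 used more than once (contraction))
affine ✗ (v ×2, y ×2 used more than once (contraction))
relevant ✓ (x, v, y, z: all used, weakening unneeded)
unrestricted ✓ (well-typed at P → P; no restrictions here)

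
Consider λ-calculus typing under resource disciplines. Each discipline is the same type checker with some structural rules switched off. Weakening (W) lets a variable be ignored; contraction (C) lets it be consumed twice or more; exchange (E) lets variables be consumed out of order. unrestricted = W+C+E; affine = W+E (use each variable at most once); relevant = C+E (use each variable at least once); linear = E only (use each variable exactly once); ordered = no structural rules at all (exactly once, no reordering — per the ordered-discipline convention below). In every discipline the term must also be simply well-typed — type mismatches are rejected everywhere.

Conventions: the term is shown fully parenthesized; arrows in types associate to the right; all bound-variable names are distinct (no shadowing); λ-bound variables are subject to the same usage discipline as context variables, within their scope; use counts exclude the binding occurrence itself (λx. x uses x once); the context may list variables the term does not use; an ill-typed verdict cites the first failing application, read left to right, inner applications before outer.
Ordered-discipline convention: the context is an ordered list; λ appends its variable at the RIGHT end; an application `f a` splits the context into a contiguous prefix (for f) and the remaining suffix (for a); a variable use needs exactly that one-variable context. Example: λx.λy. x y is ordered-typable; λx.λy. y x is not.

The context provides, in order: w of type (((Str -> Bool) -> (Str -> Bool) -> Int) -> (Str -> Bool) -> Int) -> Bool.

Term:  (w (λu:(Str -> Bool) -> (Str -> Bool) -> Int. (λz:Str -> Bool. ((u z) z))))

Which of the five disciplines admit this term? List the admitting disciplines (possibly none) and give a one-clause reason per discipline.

accepted by: relevant, unrestricted
variable uses: w ×1, u [bound] ×1, z [bound] ×2
left-to-right use order: w, u, z, z
typing: well-typed — term : Bool
ordered: ✗ — repeated use of z ×2
linear: ✗ — repeated use of z ×2
affine: ✗ — repeated use of z ×2
relevant: ✓ — every one of w, u, z appears
unrestricted: ✓ — type-checks (Bool) and nothing is barred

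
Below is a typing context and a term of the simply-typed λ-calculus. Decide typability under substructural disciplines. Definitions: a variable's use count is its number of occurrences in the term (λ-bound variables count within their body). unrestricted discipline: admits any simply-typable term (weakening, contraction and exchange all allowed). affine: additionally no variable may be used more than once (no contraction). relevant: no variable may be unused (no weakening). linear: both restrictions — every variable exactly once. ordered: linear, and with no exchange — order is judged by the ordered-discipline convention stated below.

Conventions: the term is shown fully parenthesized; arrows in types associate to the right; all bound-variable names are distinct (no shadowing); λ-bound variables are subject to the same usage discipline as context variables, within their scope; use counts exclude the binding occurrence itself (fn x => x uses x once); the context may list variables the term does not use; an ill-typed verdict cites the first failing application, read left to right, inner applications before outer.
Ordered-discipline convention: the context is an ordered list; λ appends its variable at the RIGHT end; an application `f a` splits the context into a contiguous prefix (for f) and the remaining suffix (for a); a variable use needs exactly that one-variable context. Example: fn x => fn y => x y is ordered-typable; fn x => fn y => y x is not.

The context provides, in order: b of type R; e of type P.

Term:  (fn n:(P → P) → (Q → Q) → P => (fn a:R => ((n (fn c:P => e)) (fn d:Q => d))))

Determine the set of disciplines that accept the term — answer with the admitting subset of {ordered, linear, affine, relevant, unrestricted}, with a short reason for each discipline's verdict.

accepted by: affine, unrestricted
counts: b=0; e=1; n (bound)=1; a (bound)=0; c (bound)=0; d (bound)=1
order of uses: n, e, d
typing: well-typed at ((P → P) → (Q → Q) → P) → R → P
ordered ✗ (unused: b, a, c — weakening required)
linear ✗ (unused: b, a, c — weakening required)
affine ✓ (at most one use each (b, e, n, a, c, d))
relevant ✗ (unused: b, a, c — weakening required)
unrestricted ✓ (well-typed at ((P → P) → (Q → Q) → P) → R → P; no restrictions here)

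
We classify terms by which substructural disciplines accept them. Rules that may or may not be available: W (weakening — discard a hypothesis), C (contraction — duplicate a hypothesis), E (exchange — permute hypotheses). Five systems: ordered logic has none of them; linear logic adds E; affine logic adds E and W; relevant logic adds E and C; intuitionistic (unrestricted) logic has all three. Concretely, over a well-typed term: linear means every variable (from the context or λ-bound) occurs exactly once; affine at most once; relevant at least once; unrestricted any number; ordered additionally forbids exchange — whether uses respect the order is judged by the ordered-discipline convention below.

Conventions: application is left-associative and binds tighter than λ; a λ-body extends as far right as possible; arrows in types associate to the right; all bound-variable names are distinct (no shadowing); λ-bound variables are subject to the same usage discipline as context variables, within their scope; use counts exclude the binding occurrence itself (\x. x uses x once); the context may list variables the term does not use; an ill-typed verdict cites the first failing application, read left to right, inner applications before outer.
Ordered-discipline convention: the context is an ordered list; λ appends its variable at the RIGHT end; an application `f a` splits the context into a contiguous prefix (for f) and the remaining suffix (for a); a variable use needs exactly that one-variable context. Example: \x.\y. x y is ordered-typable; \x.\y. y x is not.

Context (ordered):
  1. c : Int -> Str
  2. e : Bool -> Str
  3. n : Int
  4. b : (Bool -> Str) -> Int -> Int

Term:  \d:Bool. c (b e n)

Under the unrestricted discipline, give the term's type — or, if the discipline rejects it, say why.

term : Bool -> Str
use counts: c: 1; e: 1; n: 1; b: 1; d (bound): 0
left-to-right use order: c, b, e, n
typing: ✓ — Bool -> Str
all disciplines: ordered ✗ · linear ✗ · affine ✓ · relevant ✗ · unrestricted ✓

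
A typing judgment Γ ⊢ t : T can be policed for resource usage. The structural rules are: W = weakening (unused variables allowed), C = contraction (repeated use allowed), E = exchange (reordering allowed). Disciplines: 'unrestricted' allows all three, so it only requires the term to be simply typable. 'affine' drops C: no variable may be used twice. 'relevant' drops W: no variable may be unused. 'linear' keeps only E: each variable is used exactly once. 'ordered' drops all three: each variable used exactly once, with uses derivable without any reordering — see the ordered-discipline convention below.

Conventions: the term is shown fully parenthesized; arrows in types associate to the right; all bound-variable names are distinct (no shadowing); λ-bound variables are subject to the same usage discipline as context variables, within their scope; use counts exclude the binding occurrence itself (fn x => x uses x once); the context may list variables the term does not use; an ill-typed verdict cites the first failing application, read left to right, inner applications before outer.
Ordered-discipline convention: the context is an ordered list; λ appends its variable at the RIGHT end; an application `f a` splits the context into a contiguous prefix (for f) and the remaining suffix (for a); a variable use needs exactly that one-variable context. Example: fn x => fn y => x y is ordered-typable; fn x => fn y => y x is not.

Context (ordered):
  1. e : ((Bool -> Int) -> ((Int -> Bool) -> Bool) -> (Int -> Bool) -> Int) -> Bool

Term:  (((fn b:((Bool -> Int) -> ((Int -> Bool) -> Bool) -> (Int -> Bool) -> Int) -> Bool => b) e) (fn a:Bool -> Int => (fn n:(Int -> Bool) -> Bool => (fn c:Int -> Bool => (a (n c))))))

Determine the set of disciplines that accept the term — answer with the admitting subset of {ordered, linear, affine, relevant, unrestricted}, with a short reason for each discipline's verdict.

admitting disciplines: ordered, linear, affine, relevant, unrestricted
counts: e=1; b (bound)=1; a (bound)=1; n (bound)=1; c (bound)=1
uses in reading order: b, e, a, n, c
typing: ✓ — Bool
ordered: ✓ — e, b, a, n, c once each; derivable with no W/C/E
linear: ✓ — e, b, a, n, c: one use apiece
affine: ✓ — none of e, b, a, n, c used more than once
relevant: ✓ — at least one use each (e, b, a, n, c)
unrestricted: ✓ — simply typable at Bool; W, C, E all held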